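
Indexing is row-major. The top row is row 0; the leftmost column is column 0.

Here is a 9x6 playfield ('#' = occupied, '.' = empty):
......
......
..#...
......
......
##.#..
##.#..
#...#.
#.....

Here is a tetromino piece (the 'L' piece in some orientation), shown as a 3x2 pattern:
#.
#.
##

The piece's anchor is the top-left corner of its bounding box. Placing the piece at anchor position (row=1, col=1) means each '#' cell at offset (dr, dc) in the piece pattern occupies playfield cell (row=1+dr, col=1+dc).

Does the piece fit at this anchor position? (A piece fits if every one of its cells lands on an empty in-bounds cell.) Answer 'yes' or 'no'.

Check each piece cell at anchor (1, 1):
  offset (0,0) -> (1,1): empty -> OK
  offset (1,0) -> (2,1): empty -> OK
  offset (2,0) -> (3,1): empty -> OK
  offset (2,1) -> (3,2): empty -> OK
All cells valid: yes

Answer: yes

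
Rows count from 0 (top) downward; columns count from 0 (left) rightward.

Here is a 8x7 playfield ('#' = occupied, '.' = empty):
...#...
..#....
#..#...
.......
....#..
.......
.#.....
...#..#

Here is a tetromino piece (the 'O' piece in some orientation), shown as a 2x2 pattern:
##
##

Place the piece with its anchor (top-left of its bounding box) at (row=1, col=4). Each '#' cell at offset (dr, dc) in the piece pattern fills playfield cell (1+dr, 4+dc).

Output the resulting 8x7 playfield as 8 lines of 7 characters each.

Fill (1+0,4+0) = (1,4)
Fill (1+0,4+1) = (1,5)
Fill (1+1,4+0) = (2,4)
Fill (1+1,4+1) = (2,5)

Answer: ...#...
..#.##.
#..###.
.......
....#..
.......
.#.....
...#..#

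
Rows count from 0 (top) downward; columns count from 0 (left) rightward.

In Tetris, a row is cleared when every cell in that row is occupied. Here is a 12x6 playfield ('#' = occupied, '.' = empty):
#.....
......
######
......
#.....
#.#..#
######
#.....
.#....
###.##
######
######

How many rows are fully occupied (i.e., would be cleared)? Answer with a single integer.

Check each row:
  row 0: 5 empty cells -> not full
  row 1: 6 empty cells -> not full
  row 2: 0 empty cells -> FULL (clear)
  row 3: 6 empty cells -> not full
  row 4: 5 empty cells -> not full
  row 5: 3 empty cells -> not full
  row 6: 0 empty cells -> FULL (clear)
  row 7: 5 empty cells -> not full
  row 8: 5 empty cells -> not full
  row 9: 1 empty cell -> not full
  row 10: 0 empty cells -> FULL (clear)
  row 11: 0 empty cells -> FULL (clear)
Total rows cleared: 4

Answer: 4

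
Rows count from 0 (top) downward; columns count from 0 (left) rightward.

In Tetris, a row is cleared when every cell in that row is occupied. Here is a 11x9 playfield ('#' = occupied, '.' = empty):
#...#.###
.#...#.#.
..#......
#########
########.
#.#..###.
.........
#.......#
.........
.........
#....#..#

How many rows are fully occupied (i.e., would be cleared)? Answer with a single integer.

Check each row:
  row 0: 4 empty cells -> not full
  row 1: 6 empty cells -> not full
  row 2: 8 empty cells -> not full
  row 3: 0 empty cells -> FULL (clear)
  row 4: 1 empty cell -> not full
  row 5: 4 empty cells -> not full
  row 6: 9 empty cells -> not full
  row 7: 7 empty cells -> not full
  row 8: 9 empty cells -> not full
  row 9: 9 empty cells -> not full
  row 10: 6 empty cells -> not full
Total rows cleared: 1

Answer: 1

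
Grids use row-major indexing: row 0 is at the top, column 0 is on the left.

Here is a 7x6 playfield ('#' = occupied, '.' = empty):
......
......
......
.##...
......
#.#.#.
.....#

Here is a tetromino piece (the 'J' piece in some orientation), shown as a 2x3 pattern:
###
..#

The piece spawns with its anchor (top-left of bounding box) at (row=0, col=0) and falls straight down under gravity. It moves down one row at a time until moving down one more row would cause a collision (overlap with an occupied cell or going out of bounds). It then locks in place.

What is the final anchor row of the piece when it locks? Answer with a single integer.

Spawn at (row=0, col=0). Try each row:
  row 0: fits
  row 1: fits
  row 2: blocked -> lock at row 1

Answer: 1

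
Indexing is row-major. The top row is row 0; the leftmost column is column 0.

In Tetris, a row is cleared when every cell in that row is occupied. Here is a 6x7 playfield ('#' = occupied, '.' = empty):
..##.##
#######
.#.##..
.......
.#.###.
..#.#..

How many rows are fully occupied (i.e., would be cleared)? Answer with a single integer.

Check each row:
  row 0: 3 empty cells -> not full
  row 1: 0 empty cells -> FULL (clear)
  row 2: 4 empty cells -> not full
  row 3: 7 empty cells -> not full
  row 4: 3 empty cells -> not full
  row 5: 5 empty cells -> not full
Total rows cleared: 1

Answer: 1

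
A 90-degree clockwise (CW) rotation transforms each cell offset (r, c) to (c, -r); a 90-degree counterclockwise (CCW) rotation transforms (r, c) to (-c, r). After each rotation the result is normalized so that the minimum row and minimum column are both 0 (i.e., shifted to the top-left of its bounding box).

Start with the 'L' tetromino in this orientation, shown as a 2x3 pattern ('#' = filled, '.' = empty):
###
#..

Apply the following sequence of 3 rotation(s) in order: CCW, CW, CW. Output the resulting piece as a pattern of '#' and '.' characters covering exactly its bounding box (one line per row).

Answer: ##
.#
.#

Derivation:
Start:
###
#..
After rotation 1 (CCW):
#.
#.
##
After rotation 2 (CW):
###
#..
After rotation 3 (CW):
##
.#
.#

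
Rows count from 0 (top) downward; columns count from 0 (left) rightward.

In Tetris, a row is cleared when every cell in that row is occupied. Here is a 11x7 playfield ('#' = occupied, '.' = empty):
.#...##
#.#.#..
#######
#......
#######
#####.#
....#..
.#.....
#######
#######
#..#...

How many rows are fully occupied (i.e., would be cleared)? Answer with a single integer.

Answer: 4

Derivation:
Check each row:
  row 0: 4 empty cells -> not full
  row 1: 4 empty cells -> not full
  row 2: 0 empty cells -> FULL (clear)
  row 3: 6 empty cells -> not full
  row 4: 0 empty cells -> FULL (clear)
  row 5: 1 empty cell -> not full
  row 6: 6 empty cells -> not full
  row 7: 6 empty cells -> not full
  row 8: 0 empty cells -> FULL (clear)
  row 9: 0 empty cells -> FULL (clear)
  row 10: 5 empty cells -> not full
Total rows cleared: 4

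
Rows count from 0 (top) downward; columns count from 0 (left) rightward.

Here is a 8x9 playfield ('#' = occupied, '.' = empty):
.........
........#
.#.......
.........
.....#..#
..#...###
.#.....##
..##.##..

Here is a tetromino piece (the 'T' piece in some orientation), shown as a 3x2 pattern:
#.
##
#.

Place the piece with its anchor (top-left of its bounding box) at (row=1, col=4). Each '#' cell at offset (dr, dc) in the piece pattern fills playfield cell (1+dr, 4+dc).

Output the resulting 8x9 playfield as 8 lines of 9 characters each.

Fill (1+0,4+0) = (1,4)
Fill (1+1,4+0) = (2,4)
Fill (1+1,4+1) = (2,5)
Fill (1+2,4+0) = (3,4)

Answer: .........
....#...#
.#..##...
....#....
.....#..#
..#...###
.#.....##
..##.##..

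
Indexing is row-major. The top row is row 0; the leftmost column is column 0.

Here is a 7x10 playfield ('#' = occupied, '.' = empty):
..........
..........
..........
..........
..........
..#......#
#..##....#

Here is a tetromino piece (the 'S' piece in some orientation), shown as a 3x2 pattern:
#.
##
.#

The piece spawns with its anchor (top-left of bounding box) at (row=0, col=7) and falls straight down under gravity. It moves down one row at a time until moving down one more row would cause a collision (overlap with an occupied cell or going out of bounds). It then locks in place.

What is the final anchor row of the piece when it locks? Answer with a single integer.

Answer: 4

Derivation:
Spawn at (row=0, col=7). Try each row:
  row 0: fits
  row 1: fits
  row 2: fits
  row 3: fits
  row 4: fits
  row 5: blocked -> lock at row 4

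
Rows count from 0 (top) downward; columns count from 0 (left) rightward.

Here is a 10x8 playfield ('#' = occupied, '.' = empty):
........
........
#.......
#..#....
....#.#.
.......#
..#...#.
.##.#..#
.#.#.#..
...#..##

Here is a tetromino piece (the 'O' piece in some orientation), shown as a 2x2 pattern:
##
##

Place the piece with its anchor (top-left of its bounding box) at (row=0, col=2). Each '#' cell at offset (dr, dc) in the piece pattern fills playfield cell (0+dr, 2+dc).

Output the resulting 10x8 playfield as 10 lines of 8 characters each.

Answer: ..##....
..##....
#.......
#..#....
....#.#.
.......#
..#...#.
.##.#..#
.#.#.#..
...#..##

Derivation:
Fill (0+0,2+0) = (0,2)
Fill (0+0,2+1) = (0,3)
Fill (0+1,2+0) = (1,2)
Fill (0+1,2+1) = (1,3)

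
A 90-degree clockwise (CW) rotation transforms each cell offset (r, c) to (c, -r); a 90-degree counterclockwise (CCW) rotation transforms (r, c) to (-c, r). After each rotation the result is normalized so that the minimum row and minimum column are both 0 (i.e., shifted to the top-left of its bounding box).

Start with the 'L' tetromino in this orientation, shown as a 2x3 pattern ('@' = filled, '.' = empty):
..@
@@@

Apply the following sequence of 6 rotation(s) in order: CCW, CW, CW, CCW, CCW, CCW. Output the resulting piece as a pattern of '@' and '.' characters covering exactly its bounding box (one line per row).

Answer: @@@
@..

Derivation:
Start:
..@
@@@
After rotation 1 (CCW):
@@
.@
.@
After rotation 2 (CW):
..@
@@@
After rotation 3 (CW):
@.
@.
@@
After rotation 4 (CCW):
..@
@@@
After rotation 5 (CCW):
@@
.@
.@
After rotation 6 (CCW):
@@@
@..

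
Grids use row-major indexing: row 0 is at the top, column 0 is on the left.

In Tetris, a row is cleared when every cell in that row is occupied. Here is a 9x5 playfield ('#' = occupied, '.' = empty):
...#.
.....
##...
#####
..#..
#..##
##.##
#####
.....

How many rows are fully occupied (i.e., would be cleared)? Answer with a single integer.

Answer: 2

Derivation:
Check each row:
  row 0: 4 empty cells -> not full
  row 1: 5 empty cells -> not full
  row 2: 3 empty cells -> not full
  row 3: 0 empty cells -> FULL (clear)
  row 4: 4 empty cells -> not full
  row 5: 2 empty cells -> not full
  row 6: 1 empty cell -> not full
  row 7: 0 empty cells -> FULL (clear)
  row 8: 5 empty cells -> not full
Total rows cleared: 2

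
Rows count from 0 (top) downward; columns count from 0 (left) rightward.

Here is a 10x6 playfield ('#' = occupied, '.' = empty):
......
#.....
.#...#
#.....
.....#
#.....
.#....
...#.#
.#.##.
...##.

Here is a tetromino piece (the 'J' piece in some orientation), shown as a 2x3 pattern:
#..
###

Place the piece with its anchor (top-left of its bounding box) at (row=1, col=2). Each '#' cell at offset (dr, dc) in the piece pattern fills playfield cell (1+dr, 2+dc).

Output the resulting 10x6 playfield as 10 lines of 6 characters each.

Fill (1+0,2+0) = (1,2)
Fill (1+1,2+0) = (2,2)
Fill (1+1,2+1) = (2,3)
Fill (1+1,2+2) = (2,4)

Answer: ......
#.#...
.#####
#.....
.....#
#.....
.#....
...#.#
.#.##.
...##.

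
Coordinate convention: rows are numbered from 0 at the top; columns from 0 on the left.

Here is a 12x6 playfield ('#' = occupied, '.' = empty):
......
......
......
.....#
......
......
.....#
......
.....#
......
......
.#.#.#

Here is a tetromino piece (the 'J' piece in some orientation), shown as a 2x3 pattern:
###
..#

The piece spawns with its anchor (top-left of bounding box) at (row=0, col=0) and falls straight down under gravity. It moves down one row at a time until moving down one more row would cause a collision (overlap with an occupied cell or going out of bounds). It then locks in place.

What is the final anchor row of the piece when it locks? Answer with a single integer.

Spawn at (row=0, col=0). Try each row:
  row 0: fits
  row 1: fits
  row 2: fits
  row 3: fits
  row 4: fits
  row 5: fits
  row 6: fits
  row 7: fits
  row 8: fits
  row 9: fits
  row 10: fits
  row 11: blocked -> lock at row 10

Answer: 10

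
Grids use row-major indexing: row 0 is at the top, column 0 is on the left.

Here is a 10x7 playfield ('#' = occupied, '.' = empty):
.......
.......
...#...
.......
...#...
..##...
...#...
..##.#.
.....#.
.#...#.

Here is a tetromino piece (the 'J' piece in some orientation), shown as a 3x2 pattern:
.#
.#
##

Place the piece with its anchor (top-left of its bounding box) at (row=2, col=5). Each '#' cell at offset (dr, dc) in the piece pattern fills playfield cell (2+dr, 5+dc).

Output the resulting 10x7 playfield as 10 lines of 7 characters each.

Fill (2+0,5+1) = (2,6)
Fill (2+1,5+1) = (3,6)
Fill (2+2,5+0) = (4,5)
Fill (2+2,5+1) = (4,6)

Answer: .......
.......
...#..#
......#
...#.##
..##...
...#...
..##.#.
.....#.
.#...#.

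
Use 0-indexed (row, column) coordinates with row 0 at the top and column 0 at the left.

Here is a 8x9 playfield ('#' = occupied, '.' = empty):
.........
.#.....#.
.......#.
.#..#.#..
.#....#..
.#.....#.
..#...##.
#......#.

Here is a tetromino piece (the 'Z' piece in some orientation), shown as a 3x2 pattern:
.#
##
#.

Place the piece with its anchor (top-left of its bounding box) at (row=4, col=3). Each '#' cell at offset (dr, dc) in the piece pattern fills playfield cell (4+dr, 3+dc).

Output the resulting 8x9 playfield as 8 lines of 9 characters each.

Fill (4+0,3+1) = (4,4)
Fill (4+1,3+0) = (5,3)
Fill (4+1,3+1) = (5,4)
Fill (4+2,3+0) = (6,3)

Answer: .........
.#.....#.
.......#.
.#..#.#..
.#..#.#..
.#.##..#.
..##..##.
#......#.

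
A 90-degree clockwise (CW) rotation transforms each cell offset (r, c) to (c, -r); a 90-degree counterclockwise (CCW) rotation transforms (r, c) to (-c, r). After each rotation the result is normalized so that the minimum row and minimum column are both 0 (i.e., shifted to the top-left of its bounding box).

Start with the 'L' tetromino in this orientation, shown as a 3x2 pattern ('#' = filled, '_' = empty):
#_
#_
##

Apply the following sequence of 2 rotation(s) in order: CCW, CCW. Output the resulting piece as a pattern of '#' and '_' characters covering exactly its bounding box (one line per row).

Answer: ##
_#
_#

Derivation:
Start:
#_
#_
##
After rotation 1 (CCW):
__#
###
After rotation 2 (CCW):
##
_#
_#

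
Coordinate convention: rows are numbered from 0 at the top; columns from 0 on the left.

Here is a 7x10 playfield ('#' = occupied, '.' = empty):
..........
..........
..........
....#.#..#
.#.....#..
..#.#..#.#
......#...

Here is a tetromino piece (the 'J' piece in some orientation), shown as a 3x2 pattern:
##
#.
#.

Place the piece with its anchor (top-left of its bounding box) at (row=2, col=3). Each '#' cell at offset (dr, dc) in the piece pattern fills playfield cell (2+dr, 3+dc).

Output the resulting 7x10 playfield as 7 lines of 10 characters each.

Fill (2+0,3+0) = (2,3)
Fill (2+0,3+1) = (2,4)
Fill (2+1,3+0) = (3,3)
Fill (2+2,3+0) = (4,3)

Answer: ..........
..........
...##.....
...##.#..#
.#.#...#..
..#.#..#.#
......#...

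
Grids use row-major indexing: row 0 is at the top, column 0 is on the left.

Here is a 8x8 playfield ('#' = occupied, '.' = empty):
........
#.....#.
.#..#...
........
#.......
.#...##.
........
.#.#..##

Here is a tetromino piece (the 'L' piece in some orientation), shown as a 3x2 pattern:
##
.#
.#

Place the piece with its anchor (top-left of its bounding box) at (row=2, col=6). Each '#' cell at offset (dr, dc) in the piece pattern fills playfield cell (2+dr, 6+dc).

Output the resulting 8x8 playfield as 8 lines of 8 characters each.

Fill (2+0,6+0) = (2,6)
Fill (2+0,6+1) = (2,7)
Fill (2+1,6+1) = (3,7)
Fill (2+2,6+1) = (4,7)

Answer: ........
#.....#.
.#..#.##
.......#
#......#
.#...##.
........
.#.#..##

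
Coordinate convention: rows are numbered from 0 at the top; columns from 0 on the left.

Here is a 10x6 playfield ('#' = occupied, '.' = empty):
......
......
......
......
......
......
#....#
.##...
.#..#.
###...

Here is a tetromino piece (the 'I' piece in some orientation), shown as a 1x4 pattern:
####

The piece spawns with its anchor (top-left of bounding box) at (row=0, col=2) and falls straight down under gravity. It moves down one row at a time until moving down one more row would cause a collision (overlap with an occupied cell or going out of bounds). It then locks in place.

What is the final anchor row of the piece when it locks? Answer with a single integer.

Answer: 5

Derivation:
Spawn at (row=0, col=2). Try each row:
  row 0: fits
  row 1: fits
  row 2: fits
  row 3: fits
  row 4: fits
  row 5: fits
  row 6: blocked -> lock at row 5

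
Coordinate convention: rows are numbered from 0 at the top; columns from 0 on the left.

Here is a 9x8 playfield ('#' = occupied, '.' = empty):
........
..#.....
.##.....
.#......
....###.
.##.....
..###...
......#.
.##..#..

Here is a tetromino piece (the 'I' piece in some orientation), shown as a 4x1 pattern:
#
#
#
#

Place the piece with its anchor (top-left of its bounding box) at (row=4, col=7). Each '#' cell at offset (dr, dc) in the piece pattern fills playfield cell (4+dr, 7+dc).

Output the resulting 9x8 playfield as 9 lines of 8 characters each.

Fill (4+0,7+0) = (4,7)
Fill (4+1,7+0) = (5,7)
Fill (4+2,7+0) = (6,7)
Fill (4+3,7+0) = (7,7)

Answer: ........
..#.....
.##.....
.#......
....####
.##....#
..###..#
......##
.##..#..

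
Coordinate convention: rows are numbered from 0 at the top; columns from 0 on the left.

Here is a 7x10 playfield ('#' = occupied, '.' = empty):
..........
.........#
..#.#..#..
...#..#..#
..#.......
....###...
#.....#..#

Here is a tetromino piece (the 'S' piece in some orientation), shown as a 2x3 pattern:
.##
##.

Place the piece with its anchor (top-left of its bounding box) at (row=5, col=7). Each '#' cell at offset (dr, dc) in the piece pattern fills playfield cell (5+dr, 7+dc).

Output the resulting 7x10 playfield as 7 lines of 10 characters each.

Answer: ..........
.........#
..#.#..#..
...#..#..#
..#.......
....###.##
#.....####

Derivation:
Fill (5+0,7+1) = (5,8)
Fill (5+0,7+2) = (5,9)
Fill (5+1,7+0) = (6,7)
Fill (5+1,7+1) = (6,8)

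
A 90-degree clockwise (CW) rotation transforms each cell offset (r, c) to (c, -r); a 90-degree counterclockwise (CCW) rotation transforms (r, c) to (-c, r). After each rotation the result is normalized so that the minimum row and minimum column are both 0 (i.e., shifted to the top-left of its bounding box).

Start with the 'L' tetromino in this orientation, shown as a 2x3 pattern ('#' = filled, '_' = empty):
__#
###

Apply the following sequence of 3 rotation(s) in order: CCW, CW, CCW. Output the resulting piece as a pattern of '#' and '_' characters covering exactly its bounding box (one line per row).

Answer: ##
_#
_#

Derivation:
Start:
__#
###
After rotation 1 (CCW):
##
_#
_#
After rotation 2 (CW):
__#
###
After rotation 3 (CCW):
##
_#
_#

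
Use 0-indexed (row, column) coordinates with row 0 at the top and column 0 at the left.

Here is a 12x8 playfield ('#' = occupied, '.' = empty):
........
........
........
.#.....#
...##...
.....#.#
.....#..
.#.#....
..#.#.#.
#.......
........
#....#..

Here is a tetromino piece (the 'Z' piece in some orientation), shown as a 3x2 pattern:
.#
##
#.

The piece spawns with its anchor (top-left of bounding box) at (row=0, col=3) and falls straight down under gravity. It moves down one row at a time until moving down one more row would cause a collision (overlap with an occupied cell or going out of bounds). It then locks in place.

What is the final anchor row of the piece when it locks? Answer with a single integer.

Answer: 1

Derivation:
Spawn at (row=0, col=3). Try each row:
  row 0: fits
  row 1: fits
  row 2: blocked -> lock at row 1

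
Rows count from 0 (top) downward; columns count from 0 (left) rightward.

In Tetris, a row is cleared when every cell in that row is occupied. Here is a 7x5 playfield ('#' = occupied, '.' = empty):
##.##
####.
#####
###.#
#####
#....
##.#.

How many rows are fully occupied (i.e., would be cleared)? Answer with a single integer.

Check each row:
  row 0: 1 empty cell -> not full
  row 1: 1 empty cell -> not full
  row 2: 0 empty cells -> FULL (clear)
  row 3: 1 empty cell -> not full
  row 4: 0 empty cells -> FULL (clear)
  row 5: 4 empty cells -> not full
  row 6: 2 empty cells -> not full
Total rows cleared: 2

Answer: 2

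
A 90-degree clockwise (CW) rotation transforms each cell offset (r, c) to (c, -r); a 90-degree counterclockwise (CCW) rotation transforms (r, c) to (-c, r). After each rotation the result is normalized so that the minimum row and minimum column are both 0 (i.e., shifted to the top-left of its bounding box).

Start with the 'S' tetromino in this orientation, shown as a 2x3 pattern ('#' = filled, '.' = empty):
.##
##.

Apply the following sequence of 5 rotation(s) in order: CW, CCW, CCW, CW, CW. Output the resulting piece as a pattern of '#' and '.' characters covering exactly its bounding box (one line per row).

Answer: #.
##
.#

Derivation:
Start:
.##
##.
After rotation 1 (CW):
#.
##
.#
After rotation 2 (CCW):
.##
##.
After rotation 3 (CCW):
#.
##
.#
After rotation 4 (CW):
.##
##.
After rotation 5 (CW):
#.
##
.#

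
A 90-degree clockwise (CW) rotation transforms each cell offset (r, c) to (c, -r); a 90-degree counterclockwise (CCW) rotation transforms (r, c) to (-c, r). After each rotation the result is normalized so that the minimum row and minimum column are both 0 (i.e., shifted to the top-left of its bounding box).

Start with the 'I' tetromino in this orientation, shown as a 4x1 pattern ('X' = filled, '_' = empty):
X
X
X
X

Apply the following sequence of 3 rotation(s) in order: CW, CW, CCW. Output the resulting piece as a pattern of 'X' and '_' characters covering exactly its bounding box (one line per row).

Start:
X
X
X
X
After rotation 1 (CW):
XXXX
After rotation 2 (CW):
X
X
X
X
After rotation 3 (CCW):
XXXX

Answer: XXXX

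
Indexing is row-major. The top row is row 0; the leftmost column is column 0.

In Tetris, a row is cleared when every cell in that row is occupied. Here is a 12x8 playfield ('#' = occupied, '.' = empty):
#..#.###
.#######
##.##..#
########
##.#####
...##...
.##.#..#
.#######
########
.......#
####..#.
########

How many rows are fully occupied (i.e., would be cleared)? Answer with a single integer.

Answer: 3

Derivation:
Check each row:
  row 0: 3 empty cells -> not full
  row 1: 1 empty cell -> not full
  row 2: 3 empty cells -> not full
  row 3: 0 empty cells -> FULL (clear)
  row 4: 1 empty cell -> not full
  row 5: 6 empty cells -> not full
  row 6: 4 empty cells -> not full
  row 7: 1 empty cell -> not full
  row 8: 0 empty cells -> FULL (clear)
  row 9: 7 empty cells -> not full
  row 10: 3 empty cells -> not full
  row 11: 0 empty cells -> FULL (clear)
Total rows cleared: 3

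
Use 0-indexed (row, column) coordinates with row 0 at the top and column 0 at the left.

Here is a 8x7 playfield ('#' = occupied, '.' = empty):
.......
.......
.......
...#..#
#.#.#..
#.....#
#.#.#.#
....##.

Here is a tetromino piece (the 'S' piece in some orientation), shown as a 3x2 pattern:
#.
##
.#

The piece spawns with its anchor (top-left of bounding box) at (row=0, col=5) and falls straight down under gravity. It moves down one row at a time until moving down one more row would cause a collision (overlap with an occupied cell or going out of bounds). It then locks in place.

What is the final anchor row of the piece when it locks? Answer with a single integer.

Answer: 0

Derivation:
Spawn at (row=0, col=5). Try each row:
  row 0: fits
  row 1: blocked -> lock at row 0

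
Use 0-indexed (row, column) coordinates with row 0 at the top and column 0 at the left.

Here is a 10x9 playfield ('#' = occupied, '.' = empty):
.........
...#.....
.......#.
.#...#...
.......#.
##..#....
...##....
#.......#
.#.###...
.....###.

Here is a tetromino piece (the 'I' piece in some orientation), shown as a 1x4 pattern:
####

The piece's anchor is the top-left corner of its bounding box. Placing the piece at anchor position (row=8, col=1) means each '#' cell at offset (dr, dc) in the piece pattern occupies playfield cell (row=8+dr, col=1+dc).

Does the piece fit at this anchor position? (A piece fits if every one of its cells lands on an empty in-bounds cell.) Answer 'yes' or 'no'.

Check each piece cell at anchor (8, 1):
  offset (0,0) -> (8,1): occupied ('#') -> FAIL
  offset (0,1) -> (8,2): empty -> OK
  offset (0,2) -> (8,3): occupied ('#') -> FAIL
  offset (0,3) -> (8,4): occupied ('#') -> FAIL
All cells valid: no

Answer: no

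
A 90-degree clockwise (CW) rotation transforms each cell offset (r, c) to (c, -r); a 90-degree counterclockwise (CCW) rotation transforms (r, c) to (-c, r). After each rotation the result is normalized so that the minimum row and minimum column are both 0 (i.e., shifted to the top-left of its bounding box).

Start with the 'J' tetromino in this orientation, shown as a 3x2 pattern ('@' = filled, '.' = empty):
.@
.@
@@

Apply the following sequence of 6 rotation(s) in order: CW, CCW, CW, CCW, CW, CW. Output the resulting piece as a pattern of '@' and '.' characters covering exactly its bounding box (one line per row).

Start:
.@
.@
@@
After rotation 1 (CW):
@..
@@@
After rotation 2 (CCW):
.@
.@
@@
After rotation 3 (CW):
@..
@@@
After rotation 4 (CCW):
.@
.@
@@
After rotation 5 (CW):
@..
@@@
After rotation 6 (CW):
@@
@.
@.

Answer: @@
@.
@.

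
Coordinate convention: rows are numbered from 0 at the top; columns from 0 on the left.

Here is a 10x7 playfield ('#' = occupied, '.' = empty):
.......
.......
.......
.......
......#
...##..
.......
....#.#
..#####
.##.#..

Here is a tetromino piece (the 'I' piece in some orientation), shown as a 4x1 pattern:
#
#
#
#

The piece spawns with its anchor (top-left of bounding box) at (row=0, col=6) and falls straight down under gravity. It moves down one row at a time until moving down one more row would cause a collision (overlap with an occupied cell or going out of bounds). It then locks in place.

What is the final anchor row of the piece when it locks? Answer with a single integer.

Spawn at (row=0, col=6). Try each row:
  row 0: fits
  row 1: blocked -> lock at row 0

Answer: 0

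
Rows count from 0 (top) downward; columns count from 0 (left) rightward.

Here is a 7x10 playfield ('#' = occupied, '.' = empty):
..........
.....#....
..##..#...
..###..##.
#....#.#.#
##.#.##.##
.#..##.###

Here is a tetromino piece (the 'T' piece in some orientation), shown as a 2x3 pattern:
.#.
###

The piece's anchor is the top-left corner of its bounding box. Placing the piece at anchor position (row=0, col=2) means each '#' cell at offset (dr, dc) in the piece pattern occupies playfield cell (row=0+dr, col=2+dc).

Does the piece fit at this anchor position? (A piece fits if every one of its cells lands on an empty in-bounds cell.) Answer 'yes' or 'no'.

Answer: yes

Derivation:
Check each piece cell at anchor (0, 2):
  offset (0,1) -> (0,3): empty -> OK
  offset (1,0) -> (1,2): empty -> OK
  offset (1,1) -> (1,3): empty -> OK
  offset (1,2) -> (1,4): empty -> OK
All cells valid: yes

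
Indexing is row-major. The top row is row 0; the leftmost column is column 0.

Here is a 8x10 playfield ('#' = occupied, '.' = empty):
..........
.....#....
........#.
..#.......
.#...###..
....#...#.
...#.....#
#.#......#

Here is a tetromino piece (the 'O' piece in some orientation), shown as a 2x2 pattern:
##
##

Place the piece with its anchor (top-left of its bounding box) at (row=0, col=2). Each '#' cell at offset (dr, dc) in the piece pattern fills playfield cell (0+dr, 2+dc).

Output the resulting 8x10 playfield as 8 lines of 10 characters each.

Fill (0+0,2+0) = (0,2)
Fill (0+0,2+1) = (0,3)
Fill (0+1,2+0) = (1,2)
Fill (0+1,2+1) = (1,3)

Answer: ..##......
..##.#....
........#.
..#.......
.#...###..
....#...#.
...#.....#
#.#......#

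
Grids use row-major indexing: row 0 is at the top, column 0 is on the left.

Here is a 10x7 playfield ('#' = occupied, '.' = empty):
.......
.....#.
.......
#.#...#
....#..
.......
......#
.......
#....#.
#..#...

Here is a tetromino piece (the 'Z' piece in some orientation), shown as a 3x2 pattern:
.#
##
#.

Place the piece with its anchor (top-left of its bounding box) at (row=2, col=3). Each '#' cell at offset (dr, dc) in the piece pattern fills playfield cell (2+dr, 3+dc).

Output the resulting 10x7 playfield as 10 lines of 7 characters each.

Answer: .......
.....#.
....#..
#.###.#
...##..
.......
......#
.......
#....#.
#..#...

Derivation:
Fill (2+0,3+1) = (2,4)
Fill (2+1,3+0) = (3,3)
Fill (2+1,3+1) = (3,4)
Fill (2+2,3+0) = (4,3)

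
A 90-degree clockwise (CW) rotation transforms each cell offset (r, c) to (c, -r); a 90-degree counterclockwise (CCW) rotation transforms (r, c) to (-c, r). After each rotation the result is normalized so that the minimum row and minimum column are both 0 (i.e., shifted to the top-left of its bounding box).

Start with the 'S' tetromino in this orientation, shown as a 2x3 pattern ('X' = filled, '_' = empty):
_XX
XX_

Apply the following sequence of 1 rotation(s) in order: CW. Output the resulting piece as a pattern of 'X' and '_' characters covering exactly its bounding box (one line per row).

Start:
_XX
XX_
After rotation 1 (CW):
X_
XX
_X

Answer: X_
XX
_X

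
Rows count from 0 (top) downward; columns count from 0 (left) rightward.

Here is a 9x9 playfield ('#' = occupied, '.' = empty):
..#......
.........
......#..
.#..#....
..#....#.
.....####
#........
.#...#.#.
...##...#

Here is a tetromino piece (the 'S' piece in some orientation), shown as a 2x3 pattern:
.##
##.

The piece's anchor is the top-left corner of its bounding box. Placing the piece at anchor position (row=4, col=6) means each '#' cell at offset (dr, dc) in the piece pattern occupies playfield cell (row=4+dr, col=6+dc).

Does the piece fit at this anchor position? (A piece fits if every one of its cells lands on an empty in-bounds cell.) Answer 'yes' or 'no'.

Check each piece cell at anchor (4, 6):
  offset (0,1) -> (4,7): occupied ('#') -> FAIL
  offset (0,2) -> (4,8): empty -> OK
  offset (1,0) -> (5,6): occupied ('#') -> FAIL
  offset (1,1) -> (5,7): occupied ('#') -> FAIL
All cells valid: no

Answer: no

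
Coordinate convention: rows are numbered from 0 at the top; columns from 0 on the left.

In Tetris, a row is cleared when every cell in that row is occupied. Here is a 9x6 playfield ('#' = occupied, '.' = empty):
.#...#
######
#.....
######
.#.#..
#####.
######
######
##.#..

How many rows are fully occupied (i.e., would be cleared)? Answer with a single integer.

Check each row:
  row 0: 4 empty cells -> not full
  row 1: 0 empty cells -> FULL (clear)
  row 2: 5 empty cells -> not full
  row 3: 0 empty cells -> FULL (clear)
  row 4: 4 empty cells -> not full
  row 5: 1 empty cell -> not full
  row 6: 0 empty cells -> FULL (clear)
  row 7: 0 empty cells -> FULL (clear)
  row 8: 3 empty cells -> not full
Total rows cleared: 4

Answer: 4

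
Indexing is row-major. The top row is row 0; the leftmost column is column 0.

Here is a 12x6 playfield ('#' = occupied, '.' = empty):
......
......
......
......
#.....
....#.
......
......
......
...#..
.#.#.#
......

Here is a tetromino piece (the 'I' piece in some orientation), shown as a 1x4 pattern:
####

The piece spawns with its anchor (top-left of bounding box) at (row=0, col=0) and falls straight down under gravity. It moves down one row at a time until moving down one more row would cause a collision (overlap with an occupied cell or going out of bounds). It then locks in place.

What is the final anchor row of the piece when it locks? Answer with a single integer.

Answer: 3

Derivation:
Spawn at (row=0, col=0). Try each row:
  row 0: fits
  row 1: fits
  row 2: fits
  row 3: fits
  row 4: blocked -> lock at row 3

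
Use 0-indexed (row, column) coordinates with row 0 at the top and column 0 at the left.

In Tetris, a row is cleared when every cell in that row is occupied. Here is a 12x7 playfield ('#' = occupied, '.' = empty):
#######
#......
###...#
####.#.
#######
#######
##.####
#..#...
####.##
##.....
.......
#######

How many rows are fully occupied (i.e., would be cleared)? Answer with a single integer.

Check each row:
  row 0: 0 empty cells -> FULL (clear)
  row 1: 6 empty cells -> not full
  row 2: 3 empty cells -> not full
  row 3: 2 empty cells -> not full
  row 4: 0 empty cells -> FULL (clear)
  row 5: 0 empty cells -> FULL (clear)
  row 6: 1 empty cell -> not full
  row 7: 5 empty cells -> not full
  row 8: 1 empty cell -> not full
  row 9: 5 empty cells -> not full
  row 10: 7 empty cells -> not full
  row 11: 0 empty cells -> FULL (clear)
Total rows cleared: 4

Answer: 4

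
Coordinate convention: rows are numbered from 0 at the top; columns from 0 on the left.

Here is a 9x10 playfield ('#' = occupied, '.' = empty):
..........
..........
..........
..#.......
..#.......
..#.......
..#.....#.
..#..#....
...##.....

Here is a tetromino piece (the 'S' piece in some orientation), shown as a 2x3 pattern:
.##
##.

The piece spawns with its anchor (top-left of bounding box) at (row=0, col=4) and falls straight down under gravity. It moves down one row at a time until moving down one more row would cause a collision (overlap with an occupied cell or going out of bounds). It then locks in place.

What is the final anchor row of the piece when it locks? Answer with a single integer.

Answer: 5

Derivation:
Spawn at (row=0, col=4). Try each row:
  row 0: fits
  row 1: fits
  row 2: fits
  row 3: fits
  row 4: fits
  row 5: fits
  row 6: blocked -> lock at row 5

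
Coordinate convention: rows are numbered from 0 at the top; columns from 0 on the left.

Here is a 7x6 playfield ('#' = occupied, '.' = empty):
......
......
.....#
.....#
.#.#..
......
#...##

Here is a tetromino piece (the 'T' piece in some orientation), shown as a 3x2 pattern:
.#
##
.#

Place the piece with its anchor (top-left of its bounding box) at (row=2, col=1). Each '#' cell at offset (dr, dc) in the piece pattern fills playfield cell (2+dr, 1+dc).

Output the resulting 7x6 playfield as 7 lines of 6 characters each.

Fill (2+0,1+1) = (2,2)
Fill (2+1,1+0) = (3,1)
Fill (2+1,1+1) = (3,2)
Fill (2+2,1+1) = (4,2)

Answer: ......
......
..#..#
.##..#
.###..
......
#...##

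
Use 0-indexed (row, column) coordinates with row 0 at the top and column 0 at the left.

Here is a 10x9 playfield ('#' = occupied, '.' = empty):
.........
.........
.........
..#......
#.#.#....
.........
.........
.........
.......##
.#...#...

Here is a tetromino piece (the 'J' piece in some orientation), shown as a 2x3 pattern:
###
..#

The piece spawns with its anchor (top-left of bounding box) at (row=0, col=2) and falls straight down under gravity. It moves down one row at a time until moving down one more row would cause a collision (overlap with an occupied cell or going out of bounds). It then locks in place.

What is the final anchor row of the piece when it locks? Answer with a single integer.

Answer: 2

Derivation:
Spawn at (row=0, col=2). Try each row:
  row 0: fits
  row 1: fits
  row 2: fits
  row 3: blocked -> lock at row 2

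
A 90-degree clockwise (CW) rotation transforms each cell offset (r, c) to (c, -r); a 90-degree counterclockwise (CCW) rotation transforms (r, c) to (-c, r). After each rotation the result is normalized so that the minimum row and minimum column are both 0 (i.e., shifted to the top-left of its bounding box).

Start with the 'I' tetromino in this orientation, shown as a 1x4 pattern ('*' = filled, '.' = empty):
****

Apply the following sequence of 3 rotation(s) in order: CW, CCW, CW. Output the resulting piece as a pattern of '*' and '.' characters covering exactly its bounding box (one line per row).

Answer: *
*
*
*

Derivation:
Start:
****
After rotation 1 (CW):
*
*
*
*
After rotation 2 (CCW):
****
After rotation 3 (CW):
*
*
*
*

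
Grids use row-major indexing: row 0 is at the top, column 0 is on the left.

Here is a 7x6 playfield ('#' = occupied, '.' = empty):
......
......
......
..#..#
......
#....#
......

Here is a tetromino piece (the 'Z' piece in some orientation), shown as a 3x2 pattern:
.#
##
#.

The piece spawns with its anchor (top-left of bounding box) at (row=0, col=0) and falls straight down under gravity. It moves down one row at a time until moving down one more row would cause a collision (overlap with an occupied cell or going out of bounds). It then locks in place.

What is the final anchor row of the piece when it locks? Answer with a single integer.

Answer: 2

Derivation:
Spawn at (row=0, col=0). Try each row:
  row 0: fits
  row 1: fits
  row 2: fits
  row 3: blocked -> lock at row 2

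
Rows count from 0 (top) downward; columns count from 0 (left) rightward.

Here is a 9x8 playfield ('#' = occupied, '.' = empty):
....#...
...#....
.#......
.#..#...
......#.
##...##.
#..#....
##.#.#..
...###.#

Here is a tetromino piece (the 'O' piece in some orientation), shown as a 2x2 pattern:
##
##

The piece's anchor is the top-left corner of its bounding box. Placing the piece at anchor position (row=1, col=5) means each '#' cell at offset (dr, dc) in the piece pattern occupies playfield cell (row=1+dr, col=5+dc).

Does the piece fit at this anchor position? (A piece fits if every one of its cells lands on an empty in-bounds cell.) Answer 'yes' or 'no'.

Check each piece cell at anchor (1, 5):
  offset (0,0) -> (1,5): empty -> OK
  offset (0,1) -> (1,6): empty -> OK
  offset (1,0) -> (2,5): empty -> OK
  offset (1,1) -> (2,6): empty -> OK
All cells valid: yes

Answer: yes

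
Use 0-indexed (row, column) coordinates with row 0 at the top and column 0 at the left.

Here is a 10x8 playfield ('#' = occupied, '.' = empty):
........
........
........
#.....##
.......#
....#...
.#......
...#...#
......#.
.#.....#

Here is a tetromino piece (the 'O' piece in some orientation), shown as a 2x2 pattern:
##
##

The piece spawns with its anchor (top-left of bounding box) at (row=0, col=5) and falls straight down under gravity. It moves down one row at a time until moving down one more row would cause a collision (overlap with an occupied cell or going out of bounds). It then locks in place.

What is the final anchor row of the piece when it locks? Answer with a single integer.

Answer: 1

Derivation:
Spawn at (row=0, col=5). Try each row:
  row 0: fits
  row 1: fits
  row 2: blocked -> lock at row 1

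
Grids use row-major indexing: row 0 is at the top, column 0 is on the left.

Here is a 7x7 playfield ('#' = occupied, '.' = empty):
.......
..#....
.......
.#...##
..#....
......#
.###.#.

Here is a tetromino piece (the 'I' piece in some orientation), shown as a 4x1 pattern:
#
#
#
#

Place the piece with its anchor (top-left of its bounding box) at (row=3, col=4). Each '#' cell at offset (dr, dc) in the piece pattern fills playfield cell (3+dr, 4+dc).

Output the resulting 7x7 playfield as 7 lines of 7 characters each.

Answer: .......
..#....
.......
.#..###
..#.#..
....#.#
.#####.

Derivation:
Fill (3+0,4+0) = (3,4)
Fill (3+1,4+0) = (4,4)
Fill (3+2,4+0) = (5,4)
Fill (3+3,4+0) = (6,4)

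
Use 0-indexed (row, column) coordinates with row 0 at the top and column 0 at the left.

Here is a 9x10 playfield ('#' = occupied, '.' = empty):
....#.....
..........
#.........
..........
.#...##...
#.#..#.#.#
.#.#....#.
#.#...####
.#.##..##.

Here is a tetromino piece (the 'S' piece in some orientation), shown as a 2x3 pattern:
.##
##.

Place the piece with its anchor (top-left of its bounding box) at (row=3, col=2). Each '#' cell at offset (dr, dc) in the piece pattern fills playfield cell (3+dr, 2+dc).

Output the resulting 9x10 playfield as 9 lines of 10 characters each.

Fill (3+0,2+1) = (3,3)
Fill (3+0,2+2) = (3,4)
Fill (3+1,2+0) = (4,2)
Fill (3+1,2+1) = (4,3)

Answer: ....#.....
..........
#.........
...##.....
.###.##...
#.#..#.#.#
.#.#....#.
#.#...####
.#.##..##.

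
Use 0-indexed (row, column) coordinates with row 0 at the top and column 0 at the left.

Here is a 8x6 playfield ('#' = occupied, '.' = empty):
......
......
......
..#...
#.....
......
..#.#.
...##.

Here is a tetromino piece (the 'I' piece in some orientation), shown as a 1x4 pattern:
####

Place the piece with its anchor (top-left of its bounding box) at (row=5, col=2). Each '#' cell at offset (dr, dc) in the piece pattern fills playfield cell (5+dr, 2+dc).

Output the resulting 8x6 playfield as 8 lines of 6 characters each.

Answer: ......
......
......
..#...
#.....
..####
..#.#.
...##.

Derivation:
Fill (5+0,2+0) = (5,2)
Fill (5+0,2+1) = (5,3)
Fill (5+0,2+2) = (5,4)
Fill (5+0,2+3) = (5,5)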